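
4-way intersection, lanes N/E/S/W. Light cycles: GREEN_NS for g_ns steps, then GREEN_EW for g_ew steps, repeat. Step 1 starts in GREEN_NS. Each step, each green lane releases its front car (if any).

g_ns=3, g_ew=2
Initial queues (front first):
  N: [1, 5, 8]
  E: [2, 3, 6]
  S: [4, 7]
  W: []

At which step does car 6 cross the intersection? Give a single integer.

Step 1 [NS]: N:car1-GO,E:wait,S:car4-GO,W:wait | queues: N=2 E=3 S=1 W=0
Step 2 [NS]: N:car5-GO,E:wait,S:car7-GO,W:wait | queues: N=1 E=3 S=0 W=0
Step 3 [NS]: N:car8-GO,E:wait,S:empty,W:wait | queues: N=0 E=3 S=0 W=0
Step 4 [EW]: N:wait,E:car2-GO,S:wait,W:empty | queues: N=0 E=2 S=0 W=0
Step 5 [EW]: N:wait,E:car3-GO,S:wait,W:empty | queues: N=0 E=1 S=0 W=0
Step 6 [NS]: N:empty,E:wait,S:empty,W:wait | queues: N=0 E=1 S=0 W=0
Step 7 [NS]: N:empty,E:wait,S:empty,W:wait | queues: N=0 E=1 S=0 W=0
Step 8 [NS]: N:empty,E:wait,S:empty,W:wait | queues: N=0 E=1 S=0 W=0
Step 9 [EW]: N:wait,E:car6-GO,S:wait,W:empty | queues: N=0 E=0 S=0 W=0
Car 6 crosses at step 9

9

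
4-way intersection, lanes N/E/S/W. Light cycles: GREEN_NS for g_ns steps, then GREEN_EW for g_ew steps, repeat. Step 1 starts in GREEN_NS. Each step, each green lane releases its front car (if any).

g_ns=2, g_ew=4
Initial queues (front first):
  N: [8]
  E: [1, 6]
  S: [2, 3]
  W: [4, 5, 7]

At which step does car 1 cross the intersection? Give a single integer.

Step 1 [NS]: N:car8-GO,E:wait,S:car2-GO,W:wait | queues: N=0 E=2 S=1 W=3
Step 2 [NS]: N:empty,E:wait,S:car3-GO,W:wait | queues: N=0 E=2 S=0 W=3
Step 3 [EW]: N:wait,E:car1-GO,S:wait,W:car4-GO | queues: N=0 E=1 S=0 W=2
Step 4 [EW]: N:wait,E:car6-GO,S:wait,W:car5-GO | queues: N=0 E=0 S=0 W=1
Step 5 [EW]: N:wait,E:empty,S:wait,W:car7-GO | queues: N=0 E=0 S=0 W=0
Car 1 crosses at step 3

3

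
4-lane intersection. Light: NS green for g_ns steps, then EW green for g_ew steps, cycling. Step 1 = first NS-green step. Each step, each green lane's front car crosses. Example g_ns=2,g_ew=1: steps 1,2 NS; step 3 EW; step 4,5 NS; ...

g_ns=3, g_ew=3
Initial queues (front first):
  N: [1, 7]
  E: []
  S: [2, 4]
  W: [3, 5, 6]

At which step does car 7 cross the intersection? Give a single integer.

Step 1 [NS]: N:car1-GO,E:wait,S:car2-GO,W:wait | queues: N=1 E=0 S=1 W=3
Step 2 [NS]: N:car7-GO,E:wait,S:car4-GO,W:wait | queues: N=0 E=0 S=0 W=3
Step 3 [NS]: N:empty,E:wait,S:empty,W:wait | queues: N=0 E=0 S=0 W=3
Step 4 [EW]: N:wait,E:empty,S:wait,W:car3-GO | queues: N=0 E=0 S=0 W=2
Step 5 [EW]: N:wait,E:empty,S:wait,W:car5-GO | queues: N=0 E=0 S=0 W=1
Step 6 [EW]: N:wait,E:empty,S:wait,W:car6-GO | queues: N=0 E=0 S=0 W=0
Car 7 crosses at step 2

2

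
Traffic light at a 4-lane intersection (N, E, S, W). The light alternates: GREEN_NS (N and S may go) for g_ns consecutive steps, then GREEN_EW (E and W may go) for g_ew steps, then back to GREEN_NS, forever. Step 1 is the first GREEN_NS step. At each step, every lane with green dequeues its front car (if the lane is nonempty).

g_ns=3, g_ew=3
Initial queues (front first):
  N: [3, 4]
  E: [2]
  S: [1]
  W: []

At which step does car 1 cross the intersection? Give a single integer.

Step 1 [NS]: N:car3-GO,E:wait,S:car1-GO,W:wait | queues: N=1 E=1 S=0 W=0
Step 2 [NS]: N:car4-GO,E:wait,S:empty,W:wait | queues: N=0 E=1 S=0 W=0
Step 3 [NS]: N:empty,E:wait,S:empty,W:wait | queues: N=0 E=1 S=0 W=0
Step 4 [EW]: N:wait,E:car2-GO,S:wait,W:empty | queues: N=0 E=0 S=0 W=0
Car 1 crosses at step 1

1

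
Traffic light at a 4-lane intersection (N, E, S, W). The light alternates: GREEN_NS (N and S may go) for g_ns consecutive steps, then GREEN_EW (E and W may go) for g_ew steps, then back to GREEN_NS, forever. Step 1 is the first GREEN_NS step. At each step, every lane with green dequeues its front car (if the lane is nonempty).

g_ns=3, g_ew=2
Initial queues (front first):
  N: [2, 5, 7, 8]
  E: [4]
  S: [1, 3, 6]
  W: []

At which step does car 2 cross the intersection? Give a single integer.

Step 1 [NS]: N:car2-GO,E:wait,S:car1-GO,W:wait | queues: N=3 E=1 S=2 W=0
Step 2 [NS]: N:car5-GO,E:wait,S:car3-GO,W:wait | queues: N=2 E=1 S=1 W=0
Step 3 [NS]: N:car7-GO,E:wait,S:car6-GO,W:wait | queues: N=1 E=1 S=0 W=0
Step 4 [EW]: N:wait,E:car4-GO,S:wait,W:empty | queues: N=1 E=0 S=0 W=0
Step 5 [EW]: N:wait,E:empty,S:wait,W:empty | queues: N=1 E=0 S=0 W=0
Step 6 [NS]: N:car8-GO,E:wait,S:empty,W:wait | queues: N=0 E=0 S=0 W=0
Car 2 crosses at step 1

1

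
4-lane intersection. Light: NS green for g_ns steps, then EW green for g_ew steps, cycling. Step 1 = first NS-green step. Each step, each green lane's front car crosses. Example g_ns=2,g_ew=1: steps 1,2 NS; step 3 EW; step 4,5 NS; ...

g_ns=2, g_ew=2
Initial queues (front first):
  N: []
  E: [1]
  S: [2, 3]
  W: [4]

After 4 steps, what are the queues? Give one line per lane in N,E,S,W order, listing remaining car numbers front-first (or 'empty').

Step 1 [NS]: N:empty,E:wait,S:car2-GO,W:wait | queues: N=0 E=1 S=1 W=1
Step 2 [NS]: N:empty,E:wait,S:car3-GO,W:wait | queues: N=0 E=1 S=0 W=1
Step 3 [EW]: N:wait,E:car1-GO,S:wait,W:car4-GO | queues: N=0 E=0 S=0 W=0

N: empty
E: empty
S: empty
W: empty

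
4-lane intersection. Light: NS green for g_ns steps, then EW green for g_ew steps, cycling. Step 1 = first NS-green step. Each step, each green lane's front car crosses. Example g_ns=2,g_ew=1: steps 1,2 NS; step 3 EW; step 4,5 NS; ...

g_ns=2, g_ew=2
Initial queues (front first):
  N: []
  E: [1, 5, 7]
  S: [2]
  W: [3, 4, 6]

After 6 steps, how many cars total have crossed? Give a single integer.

Step 1 [NS]: N:empty,E:wait,S:car2-GO,W:wait | queues: N=0 E=3 S=0 W=3
Step 2 [NS]: N:empty,E:wait,S:empty,W:wait | queues: N=0 E=3 S=0 W=3
Step 3 [EW]: N:wait,E:car1-GO,S:wait,W:car3-GO | queues: N=0 E=2 S=0 W=2
Step 4 [EW]: N:wait,E:car5-GO,S:wait,W:car4-GO | queues: N=0 E=1 S=0 W=1
Step 5 [NS]: N:empty,E:wait,S:empty,W:wait | queues: N=0 E=1 S=0 W=1
Step 6 [NS]: N:empty,E:wait,S:empty,W:wait | queues: N=0 E=1 S=0 W=1
Cars crossed by step 6: 5

Answer: 5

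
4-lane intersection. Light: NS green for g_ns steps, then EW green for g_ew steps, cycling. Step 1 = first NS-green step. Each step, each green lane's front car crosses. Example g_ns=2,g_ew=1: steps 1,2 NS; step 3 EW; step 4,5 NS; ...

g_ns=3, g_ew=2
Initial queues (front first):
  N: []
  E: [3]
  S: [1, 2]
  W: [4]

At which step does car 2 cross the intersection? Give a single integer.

Step 1 [NS]: N:empty,E:wait,S:car1-GO,W:wait | queues: N=0 E=1 S=1 W=1
Step 2 [NS]: N:empty,E:wait,S:car2-GO,W:wait | queues: N=0 E=1 S=0 W=1
Step 3 [NS]: N:empty,E:wait,S:empty,W:wait | queues: N=0 E=1 S=0 W=1
Step 4 [EW]: N:wait,E:car3-GO,S:wait,W:car4-GO | queues: N=0 E=0 S=0 W=0
Car 2 crosses at step 2

2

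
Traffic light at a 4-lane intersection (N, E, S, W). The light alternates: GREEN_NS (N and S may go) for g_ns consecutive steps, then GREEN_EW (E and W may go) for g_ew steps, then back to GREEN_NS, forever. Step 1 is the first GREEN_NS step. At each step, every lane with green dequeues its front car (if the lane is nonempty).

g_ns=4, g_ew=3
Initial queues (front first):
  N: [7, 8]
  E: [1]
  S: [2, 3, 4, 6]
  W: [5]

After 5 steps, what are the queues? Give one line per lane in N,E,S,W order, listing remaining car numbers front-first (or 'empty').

Step 1 [NS]: N:car7-GO,E:wait,S:car2-GO,W:wait | queues: N=1 E=1 S=3 W=1
Step 2 [NS]: N:car8-GO,E:wait,S:car3-GO,W:wait | queues: N=0 E=1 S=2 W=1
Step 3 [NS]: N:empty,E:wait,S:car4-GO,W:wait | queues: N=0 E=1 S=1 W=1
Step 4 [NS]: N:empty,E:wait,S:car6-GO,W:wait | queues: N=0 E=1 S=0 W=1
Step 5 [EW]: N:wait,E:car1-GO,S:wait,W:car5-GO | queues: N=0 E=0 S=0 W=0

N: empty
E: empty
S: empty
W: empty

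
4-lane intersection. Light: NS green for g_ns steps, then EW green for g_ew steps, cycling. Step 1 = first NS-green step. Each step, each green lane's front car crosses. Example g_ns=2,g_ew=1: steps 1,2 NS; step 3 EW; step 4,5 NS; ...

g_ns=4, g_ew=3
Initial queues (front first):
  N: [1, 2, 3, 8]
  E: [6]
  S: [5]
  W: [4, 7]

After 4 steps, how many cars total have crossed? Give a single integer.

Answer: 5

Derivation:
Step 1 [NS]: N:car1-GO,E:wait,S:car5-GO,W:wait | queues: N=3 E=1 S=0 W=2
Step 2 [NS]: N:car2-GO,E:wait,S:empty,W:wait | queues: N=2 E=1 S=0 W=2
Step 3 [NS]: N:car3-GO,E:wait,S:empty,W:wait | queues: N=1 E=1 S=0 W=2
Step 4 [NS]: N:car8-GO,E:wait,S:empty,W:wait | queues: N=0 E=1 S=0 W=2
Cars crossed by step 4: 5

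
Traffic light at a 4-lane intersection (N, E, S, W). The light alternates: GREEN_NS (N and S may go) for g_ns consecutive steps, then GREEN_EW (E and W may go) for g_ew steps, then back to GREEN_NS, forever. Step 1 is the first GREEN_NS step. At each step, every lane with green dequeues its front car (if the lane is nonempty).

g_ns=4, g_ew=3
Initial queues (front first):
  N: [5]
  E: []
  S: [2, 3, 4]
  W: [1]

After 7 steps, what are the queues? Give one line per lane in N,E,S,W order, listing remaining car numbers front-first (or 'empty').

Step 1 [NS]: N:car5-GO,E:wait,S:car2-GO,W:wait | queues: N=0 E=0 S=2 W=1
Step 2 [NS]: N:empty,E:wait,S:car3-GO,W:wait | queues: N=0 E=0 S=1 W=1
Step 3 [NS]: N:empty,E:wait,S:car4-GO,W:wait | queues: N=0 E=0 S=0 W=1
Step 4 [NS]: N:empty,E:wait,S:empty,W:wait | queues: N=0 E=0 S=0 W=1
Step 5 [EW]: N:wait,E:empty,S:wait,W:car1-GO | queues: N=0 E=0 S=0 W=0

N: empty
E: empty
S: empty
W: empty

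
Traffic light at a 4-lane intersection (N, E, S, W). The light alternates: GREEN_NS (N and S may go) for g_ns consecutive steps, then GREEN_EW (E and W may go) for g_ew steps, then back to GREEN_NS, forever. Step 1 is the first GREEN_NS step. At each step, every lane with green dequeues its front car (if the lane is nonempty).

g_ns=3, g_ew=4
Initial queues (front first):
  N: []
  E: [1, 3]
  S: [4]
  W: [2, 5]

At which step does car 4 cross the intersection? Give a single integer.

Step 1 [NS]: N:empty,E:wait,S:car4-GO,W:wait | queues: N=0 E=2 S=0 W=2
Step 2 [NS]: N:empty,E:wait,S:empty,W:wait | queues: N=0 E=2 S=0 W=2
Step 3 [NS]: N:empty,E:wait,S:empty,W:wait | queues: N=0 E=2 S=0 W=2
Step 4 [EW]: N:wait,E:car1-GO,S:wait,W:car2-GO | queues: N=0 E=1 S=0 W=1
Step 5 [EW]: N:wait,E:car3-GO,S:wait,W:car5-GO | queues: N=0 E=0 S=0 W=0
Car 4 crosses at step 1

1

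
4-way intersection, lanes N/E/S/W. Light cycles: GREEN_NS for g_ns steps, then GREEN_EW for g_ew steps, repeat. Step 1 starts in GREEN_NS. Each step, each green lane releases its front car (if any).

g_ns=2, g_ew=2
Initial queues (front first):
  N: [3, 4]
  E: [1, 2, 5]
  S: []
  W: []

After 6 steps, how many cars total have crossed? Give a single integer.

Answer: 4

Derivation:
Step 1 [NS]: N:car3-GO,E:wait,S:empty,W:wait | queues: N=1 E=3 S=0 W=0
Step 2 [NS]: N:car4-GO,E:wait,S:empty,W:wait | queues: N=0 E=3 S=0 W=0
Step 3 [EW]: N:wait,E:car1-GO,S:wait,W:empty | queues: N=0 E=2 S=0 W=0
Step 4 [EW]: N:wait,E:car2-GO,S:wait,W:empty | queues: N=0 E=1 S=0 W=0
Step 5 [NS]: N:empty,E:wait,S:empty,W:wait | queues: N=0 E=1 S=0 W=0
Step 6 [NS]: N:empty,E:wait,S:empty,W:wait | queues: N=0 E=1 S=0 W=0
Cars crossed by step 6: 4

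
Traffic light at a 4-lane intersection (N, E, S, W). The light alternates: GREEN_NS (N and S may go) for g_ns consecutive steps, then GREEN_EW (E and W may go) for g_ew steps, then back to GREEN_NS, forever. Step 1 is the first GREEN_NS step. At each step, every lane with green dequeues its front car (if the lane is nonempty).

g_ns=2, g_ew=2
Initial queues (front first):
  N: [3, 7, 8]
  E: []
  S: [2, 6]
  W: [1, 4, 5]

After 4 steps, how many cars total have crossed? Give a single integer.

Answer: 6

Derivation:
Step 1 [NS]: N:car3-GO,E:wait,S:car2-GO,W:wait | queues: N=2 E=0 S=1 W=3
Step 2 [NS]: N:car7-GO,E:wait,S:car6-GO,W:wait | queues: N=1 E=0 S=0 W=3
Step 3 [EW]: N:wait,E:empty,S:wait,W:car1-GO | queues: N=1 E=0 S=0 W=2
Step 4 [EW]: N:wait,E:empty,S:wait,W:car4-GO | queues: N=1 E=0 S=0 W=1
Cars crossed by step 4: 6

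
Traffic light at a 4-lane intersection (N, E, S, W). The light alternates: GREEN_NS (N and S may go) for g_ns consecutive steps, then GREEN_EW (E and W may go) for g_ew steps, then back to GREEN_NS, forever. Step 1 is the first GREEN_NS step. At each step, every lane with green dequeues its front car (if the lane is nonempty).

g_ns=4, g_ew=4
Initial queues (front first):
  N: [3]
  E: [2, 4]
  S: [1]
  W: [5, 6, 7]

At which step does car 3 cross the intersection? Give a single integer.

Step 1 [NS]: N:car3-GO,E:wait,S:car1-GO,W:wait | queues: N=0 E=2 S=0 W=3
Step 2 [NS]: N:empty,E:wait,S:empty,W:wait | queues: N=0 E=2 S=0 W=3
Step 3 [NS]: N:empty,E:wait,S:empty,W:wait | queues: N=0 E=2 S=0 W=3
Step 4 [NS]: N:empty,E:wait,S:empty,W:wait | queues: N=0 E=2 S=0 W=3
Step 5 [EW]: N:wait,E:car2-GO,S:wait,W:car5-GO | queues: N=0 E=1 S=0 W=2
Step 6 [EW]: N:wait,E:car4-GO,S:wait,W:car6-GO | queues: N=0 E=0 S=0 W=1
Step 7 [EW]: N:wait,E:empty,S:wait,W:car7-GO | queues: N=0 E=0 S=0 W=0
Car 3 crosses at step 1

1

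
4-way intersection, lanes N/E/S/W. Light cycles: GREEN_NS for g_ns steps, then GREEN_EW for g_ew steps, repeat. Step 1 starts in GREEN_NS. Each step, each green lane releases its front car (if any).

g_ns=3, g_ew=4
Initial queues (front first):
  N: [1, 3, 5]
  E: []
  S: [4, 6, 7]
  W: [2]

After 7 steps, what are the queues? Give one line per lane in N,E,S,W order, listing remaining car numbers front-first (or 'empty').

Step 1 [NS]: N:car1-GO,E:wait,S:car4-GO,W:wait | queues: N=2 E=0 S=2 W=1
Step 2 [NS]: N:car3-GO,E:wait,S:car6-GO,W:wait | queues: N=1 E=0 S=1 W=1
Step 3 [NS]: N:car5-GO,E:wait,S:car7-GO,W:wait | queues: N=0 E=0 S=0 W=1
Step 4 [EW]: N:wait,E:empty,S:wait,W:car2-GO | queues: N=0 E=0 S=0 W=0

N: empty
E: empty
S: empty
W: empty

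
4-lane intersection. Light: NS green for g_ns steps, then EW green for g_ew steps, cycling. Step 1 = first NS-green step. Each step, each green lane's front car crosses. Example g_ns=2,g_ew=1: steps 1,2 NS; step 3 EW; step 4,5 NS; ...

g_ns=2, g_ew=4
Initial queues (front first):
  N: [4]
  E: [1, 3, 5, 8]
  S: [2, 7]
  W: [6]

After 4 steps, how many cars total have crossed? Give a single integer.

Answer: 6

Derivation:
Step 1 [NS]: N:car4-GO,E:wait,S:car2-GO,W:wait | queues: N=0 E=4 S=1 W=1
Step 2 [NS]: N:empty,E:wait,S:car7-GO,W:wait | queues: N=0 E=4 S=0 W=1
Step 3 [EW]: N:wait,E:car1-GO,S:wait,W:car6-GO | queues: N=0 E=3 S=0 W=0
Step 4 [EW]: N:wait,E:car3-GO,S:wait,W:empty | queues: N=0 E=2 S=0 W=0
Cars crossed by step 4: 6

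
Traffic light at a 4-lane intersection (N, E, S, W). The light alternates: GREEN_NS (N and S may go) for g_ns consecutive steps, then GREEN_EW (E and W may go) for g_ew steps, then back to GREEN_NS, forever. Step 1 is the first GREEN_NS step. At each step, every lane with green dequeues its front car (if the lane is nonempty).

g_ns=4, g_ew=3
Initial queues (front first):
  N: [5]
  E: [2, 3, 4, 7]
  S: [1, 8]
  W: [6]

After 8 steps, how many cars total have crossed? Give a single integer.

Answer: 7

Derivation:
Step 1 [NS]: N:car5-GO,E:wait,S:car1-GO,W:wait | queues: N=0 E=4 S=1 W=1
Step 2 [NS]: N:empty,E:wait,S:car8-GO,W:wait | queues: N=0 E=4 S=0 W=1
Step 3 [NS]: N:empty,E:wait,S:empty,W:wait | queues: N=0 E=4 S=0 W=1
Step 4 [NS]: N:empty,E:wait,S:empty,W:wait | queues: N=0 E=4 S=0 W=1
Step 5 [EW]: N:wait,E:car2-GO,S:wait,W:car6-GO | queues: N=0 E=3 S=0 W=0
Step 6 [EW]: N:wait,E:car3-GO,S:wait,W:empty | queues: N=0 E=2 S=0 W=0
Step 7 [EW]: N:wait,E:car4-GO,S:wait,W:empty | queues: N=0 E=1 S=0 W=0
Step 8 [NS]: N:empty,E:wait,S:empty,W:wait | queues: N=0 E=1 S=0 W=0
Cars crossed by step 8: 7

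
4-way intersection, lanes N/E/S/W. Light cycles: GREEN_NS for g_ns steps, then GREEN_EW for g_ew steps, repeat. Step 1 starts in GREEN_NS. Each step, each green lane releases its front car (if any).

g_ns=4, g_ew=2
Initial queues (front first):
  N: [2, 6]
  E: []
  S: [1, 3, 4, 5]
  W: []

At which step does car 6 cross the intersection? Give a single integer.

Step 1 [NS]: N:car2-GO,E:wait,S:car1-GO,W:wait | queues: N=1 E=0 S=3 W=0
Step 2 [NS]: N:car6-GO,E:wait,S:car3-GO,W:wait | queues: N=0 E=0 S=2 W=0
Step 3 [NS]: N:empty,E:wait,S:car4-GO,W:wait | queues: N=0 E=0 S=1 W=0
Step 4 [NS]: N:empty,E:wait,S:car5-GO,W:wait | queues: N=0 E=0 S=0 W=0
Car 6 crosses at step 2

2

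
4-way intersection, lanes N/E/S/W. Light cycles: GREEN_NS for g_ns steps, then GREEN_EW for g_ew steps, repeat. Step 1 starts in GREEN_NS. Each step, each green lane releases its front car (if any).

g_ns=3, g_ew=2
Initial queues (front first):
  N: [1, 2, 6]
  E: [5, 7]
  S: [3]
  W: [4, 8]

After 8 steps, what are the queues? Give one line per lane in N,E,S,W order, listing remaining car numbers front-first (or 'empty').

Step 1 [NS]: N:car1-GO,E:wait,S:car3-GO,W:wait | queues: N=2 E=2 S=0 W=2
Step 2 [NS]: N:car2-GO,E:wait,S:empty,W:wait | queues: N=1 E=2 S=0 W=2
Step 3 [NS]: N:car6-GO,E:wait,S:empty,W:wait | queues: N=0 E=2 S=0 W=2
Step 4 [EW]: N:wait,E:car5-GO,S:wait,W:car4-GO | queues: N=0 E=1 S=0 W=1
Step 5 [EW]: N:wait,E:car7-GO,S:wait,W:car8-GO | queues: N=0 E=0 S=0 W=0

N: empty
E: empty
S: empty
W: empty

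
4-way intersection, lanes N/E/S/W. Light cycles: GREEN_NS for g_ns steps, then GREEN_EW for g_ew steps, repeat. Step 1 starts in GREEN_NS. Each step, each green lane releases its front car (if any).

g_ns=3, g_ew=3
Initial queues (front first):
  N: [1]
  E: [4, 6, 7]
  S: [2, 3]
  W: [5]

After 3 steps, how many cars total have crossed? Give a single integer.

Answer: 3

Derivation:
Step 1 [NS]: N:car1-GO,E:wait,S:car2-GO,W:wait | queues: N=0 E=3 S=1 W=1
Step 2 [NS]: N:empty,E:wait,S:car3-GO,W:wait | queues: N=0 E=3 S=0 W=1
Step 3 [NS]: N:empty,E:wait,S:empty,W:wait | queues: N=0 E=3 S=0 W=1
Cars crossed by step 3: 3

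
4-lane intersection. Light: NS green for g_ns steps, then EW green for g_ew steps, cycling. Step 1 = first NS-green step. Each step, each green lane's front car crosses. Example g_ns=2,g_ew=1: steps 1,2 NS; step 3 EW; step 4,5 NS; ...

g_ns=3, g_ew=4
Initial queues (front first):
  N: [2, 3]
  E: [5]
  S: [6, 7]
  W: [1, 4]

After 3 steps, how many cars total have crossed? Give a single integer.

Answer: 4

Derivation:
Step 1 [NS]: N:car2-GO,E:wait,S:car6-GO,W:wait | queues: N=1 E=1 S=1 W=2
Step 2 [NS]: N:car3-GO,E:wait,S:car7-GO,W:wait | queues: N=0 E=1 S=0 W=2
Step 3 [NS]: N:empty,E:wait,S:empty,W:wait | queues: N=0 E=1 S=0 W=2
Cars crossed by step 3: 4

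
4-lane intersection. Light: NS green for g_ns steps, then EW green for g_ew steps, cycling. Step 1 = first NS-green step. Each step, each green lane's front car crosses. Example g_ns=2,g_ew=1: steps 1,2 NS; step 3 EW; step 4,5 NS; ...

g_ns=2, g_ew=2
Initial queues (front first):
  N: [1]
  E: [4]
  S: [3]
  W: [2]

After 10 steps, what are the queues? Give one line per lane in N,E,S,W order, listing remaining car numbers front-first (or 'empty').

Step 1 [NS]: N:car1-GO,E:wait,S:car3-GO,W:wait | queues: N=0 E=1 S=0 W=1
Step 2 [NS]: N:empty,E:wait,S:empty,W:wait | queues: N=0 E=1 S=0 W=1
Step 3 [EW]: N:wait,E:car4-GO,S:wait,W:car2-GO | queues: N=0 E=0 S=0 W=0

N: empty
E: empty
S: empty
W: empty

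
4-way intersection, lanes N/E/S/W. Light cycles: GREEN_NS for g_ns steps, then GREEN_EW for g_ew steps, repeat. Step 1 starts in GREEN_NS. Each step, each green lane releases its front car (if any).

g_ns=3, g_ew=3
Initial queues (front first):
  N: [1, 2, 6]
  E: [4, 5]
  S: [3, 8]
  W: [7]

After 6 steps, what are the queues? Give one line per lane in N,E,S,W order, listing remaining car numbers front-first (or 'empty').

Step 1 [NS]: N:car1-GO,E:wait,S:car3-GO,W:wait | queues: N=2 E=2 S=1 W=1
Step 2 [NS]: N:car2-GO,E:wait,S:car8-GO,W:wait | queues: N=1 E=2 S=0 W=1
Step 3 [NS]: N:car6-GO,E:wait,S:empty,W:wait | queues: N=0 E=2 S=0 W=1
Step 4 [EW]: N:wait,E:car4-GO,S:wait,W:car7-GO | queues: N=0 E=1 S=0 W=0
Step 5 [EW]: N:wait,E:car5-GO,S:wait,W:empty | queues: N=0 E=0 S=0 W=0

N: empty
E: empty
S: empty
W: empty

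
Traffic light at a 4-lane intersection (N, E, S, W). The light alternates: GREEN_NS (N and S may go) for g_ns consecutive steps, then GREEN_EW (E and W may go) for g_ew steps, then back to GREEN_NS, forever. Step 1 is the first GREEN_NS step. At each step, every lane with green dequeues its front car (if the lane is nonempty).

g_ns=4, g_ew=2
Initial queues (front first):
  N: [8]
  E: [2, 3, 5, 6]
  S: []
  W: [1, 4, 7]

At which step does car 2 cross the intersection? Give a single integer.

Step 1 [NS]: N:car8-GO,E:wait,S:empty,W:wait | queues: N=0 E=4 S=0 W=3
Step 2 [NS]: N:empty,E:wait,S:empty,W:wait | queues: N=0 E=4 S=0 W=3
Step 3 [NS]: N:empty,E:wait,S:empty,W:wait | queues: N=0 E=4 S=0 W=3
Step 4 [NS]: N:empty,E:wait,S:empty,W:wait | queues: N=0 E=4 S=0 W=3
Step 5 [EW]: N:wait,E:car2-GO,S:wait,W:car1-GO | queues: N=0 E=3 S=0 W=2
Step 6 [EW]: N:wait,E:car3-GO,S:wait,W:car4-GO | queues: N=0 E=2 S=0 W=1
Step 7 [NS]: N:empty,E:wait,S:empty,W:wait | queues: N=0 E=2 S=0 W=1
Step 8 [NS]: N:empty,E:wait,S:empty,W:wait | queues: N=0 E=2 S=0 W=1
Step 9 [NS]: N:empty,E:wait,S:empty,W:wait | queues: N=0 E=2 S=0 W=1
Step 10 [NS]: N:empty,E:wait,S:empty,W:wait | queues: N=0 E=2 S=0 W=1
Step 11 [EW]: N:wait,E:car5-GO,S:wait,W:car7-GO | queues: N=0 E=1 S=0 W=0
Step 12 [EW]: N:wait,E:car6-GO,S:wait,W:empty | queues: N=0 E=0 S=0 W=0
Car 2 crosses at step 5

5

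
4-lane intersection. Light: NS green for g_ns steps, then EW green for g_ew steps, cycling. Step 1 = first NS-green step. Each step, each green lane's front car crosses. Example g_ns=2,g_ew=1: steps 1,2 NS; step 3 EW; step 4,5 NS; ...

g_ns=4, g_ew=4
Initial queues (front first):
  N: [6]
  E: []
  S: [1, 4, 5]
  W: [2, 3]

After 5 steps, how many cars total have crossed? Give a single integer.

Step 1 [NS]: N:car6-GO,E:wait,S:car1-GO,W:wait | queues: N=0 E=0 S=2 W=2
Step 2 [NS]: N:empty,E:wait,S:car4-GO,W:wait | queues: N=0 E=0 S=1 W=2
Step 3 [NS]: N:empty,E:wait,S:car5-GO,W:wait | queues: N=0 E=0 S=0 W=2
Step 4 [NS]: N:empty,E:wait,S:empty,W:wait | queues: N=0 E=0 S=0 W=2
Step 5 [EW]: N:wait,E:empty,S:wait,W:car2-GO | queues: N=0 E=0 S=0 W=1
Cars crossed by step 5: 5

Answer: 5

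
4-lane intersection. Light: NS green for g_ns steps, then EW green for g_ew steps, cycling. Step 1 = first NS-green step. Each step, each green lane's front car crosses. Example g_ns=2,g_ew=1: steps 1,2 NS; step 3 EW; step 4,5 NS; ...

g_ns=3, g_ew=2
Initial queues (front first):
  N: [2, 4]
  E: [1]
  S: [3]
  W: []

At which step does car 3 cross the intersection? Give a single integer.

Step 1 [NS]: N:car2-GO,E:wait,S:car3-GO,W:wait | queues: N=1 E=1 S=0 W=0
Step 2 [NS]: N:car4-GO,E:wait,S:empty,W:wait | queues: N=0 E=1 S=0 W=0
Step 3 [NS]: N:empty,E:wait,S:empty,W:wait | queues: N=0 E=1 S=0 W=0
Step 4 [EW]: N:wait,E:car1-GO,S:wait,W:empty | queues: N=0 E=0 S=0 W=0
Car 3 crosses at step 1

1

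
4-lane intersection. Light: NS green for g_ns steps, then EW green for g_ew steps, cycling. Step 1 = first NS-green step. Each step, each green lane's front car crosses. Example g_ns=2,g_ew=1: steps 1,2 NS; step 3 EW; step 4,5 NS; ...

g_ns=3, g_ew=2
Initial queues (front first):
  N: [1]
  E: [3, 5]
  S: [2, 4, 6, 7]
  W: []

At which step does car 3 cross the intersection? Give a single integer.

Step 1 [NS]: N:car1-GO,E:wait,S:car2-GO,W:wait | queues: N=0 E=2 S=3 W=0
Step 2 [NS]: N:empty,E:wait,S:car4-GO,W:wait | queues: N=0 E=2 S=2 W=0
Step 3 [NS]: N:empty,E:wait,S:car6-GO,W:wait | queues: N=0 E=2 S=1 W=0
Step 4 [EW]: N:wait,E:car3-GO,S:wait,W:empty | queues: N=0 E=1 S=1 W=0
Step 5 [EW]: N:wait,E:car5-GO,S:wait,W:empty | queues: N=0 E=0 S=1 W=0
Step 6 [NS]: N:empty,E:wait,S:car7-GO,W:wait | queues: N=0 E=0 S=0 W=0
Car 3 crosses at step 4

4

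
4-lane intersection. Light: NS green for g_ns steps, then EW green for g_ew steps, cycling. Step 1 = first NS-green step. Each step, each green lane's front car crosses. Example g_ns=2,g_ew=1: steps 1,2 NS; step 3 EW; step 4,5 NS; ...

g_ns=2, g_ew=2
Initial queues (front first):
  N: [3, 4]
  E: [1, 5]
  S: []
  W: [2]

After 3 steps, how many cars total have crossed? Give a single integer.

Answer: 4

Derivation:
Step 1 [NS]: N:car3-GO,E:wait,S:empty,W:wait | queues: N=1 E=2 S=0 W=1
Step 2 [NS]: N:car4-GO,E:wait,S:empty,W:wait | queues: N=0 E=2 S=0 W=1
Step 3 [EW]: N:wait,E:car1-GO,S:wait,W:car2-GO | queues: N=0 E=1 S=0 W=0
Cars crossed by step 3: 4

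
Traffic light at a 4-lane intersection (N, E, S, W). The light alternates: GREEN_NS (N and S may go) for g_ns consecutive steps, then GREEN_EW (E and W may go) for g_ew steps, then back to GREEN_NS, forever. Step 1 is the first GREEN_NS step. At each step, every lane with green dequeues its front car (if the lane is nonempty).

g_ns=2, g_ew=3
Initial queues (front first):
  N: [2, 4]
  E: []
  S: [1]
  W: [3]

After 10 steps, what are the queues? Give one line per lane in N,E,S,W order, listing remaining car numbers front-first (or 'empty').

Step 1 [NS]: N:car2-GO,E:wait,S:car1-GO,W:wait | queues: N=1 E=0 S=0 W=1
Step 2 [NS]: N:car4-GO,E:wait,S:empty,W:wait | queues: N=0 E=0 S=0 W=1
Step 3 [EW]: N:wait,E:empty,S:wait,W:car3-GO | queues: N=0 E=0 S=0 W=0

N: empty
E: empty
S: empty
W: empty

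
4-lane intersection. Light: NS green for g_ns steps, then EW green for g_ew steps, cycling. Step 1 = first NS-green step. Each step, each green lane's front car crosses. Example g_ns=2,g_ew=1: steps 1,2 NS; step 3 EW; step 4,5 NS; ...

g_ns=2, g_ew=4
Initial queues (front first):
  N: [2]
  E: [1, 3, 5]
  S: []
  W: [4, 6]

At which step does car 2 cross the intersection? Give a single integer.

Step 1 [NS]: N:car2-GO,E:wait,S:empty,W:wait | queues: N=0 E=3 S=0 W=2
Step 2 [NS]: N:empty,E:wait,S:empty,W:wait | queues: N=0 E=3 S=0 W=2
Step 3 [EW]: N:wait,E:car1-GO,S:wait,W:car4-GO | queues: N=0 E=2 S=0 W=1
Step 4 [EW]: N:wait,E:car3-GO,S:wait,W:car6-GO | queues: N=0 E=1 S=0 W=0
Step 5 [EW]: N:wait,E:car5-GO,S:wait,W:empty | queues: N=0 E=0 S=0 W=0
Car 2 crosses at step 1

1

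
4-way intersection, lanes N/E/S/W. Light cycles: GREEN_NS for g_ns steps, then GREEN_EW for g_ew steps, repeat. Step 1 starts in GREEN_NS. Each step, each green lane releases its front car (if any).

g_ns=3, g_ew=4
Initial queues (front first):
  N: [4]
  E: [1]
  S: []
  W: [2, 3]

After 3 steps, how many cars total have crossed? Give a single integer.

Answer: 1

Derivation:
Step 1 [NS]: N:car4-GO,E:wait,S:empty,W:wait | queues: N=0 E=1 S=0 W=2
Step 2 [NS]: N:empty,E:wait,S:empty,W:wait | queues: N=0 E=1 S=0 W=2
Step 3 [NS]: N:empty,E:wait,S:empty,W:wait | queues: N=0 E=1 S=0 W=2
Cars crossed by step 3: 1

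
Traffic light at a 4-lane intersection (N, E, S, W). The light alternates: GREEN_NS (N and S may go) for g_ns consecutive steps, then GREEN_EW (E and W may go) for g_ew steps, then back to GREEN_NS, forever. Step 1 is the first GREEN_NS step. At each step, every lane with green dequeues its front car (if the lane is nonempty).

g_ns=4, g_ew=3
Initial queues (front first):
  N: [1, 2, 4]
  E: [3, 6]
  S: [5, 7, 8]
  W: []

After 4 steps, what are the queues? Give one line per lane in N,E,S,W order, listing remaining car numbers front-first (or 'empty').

Step 1 [NS]: N:car1-GO,E:wait,S:car5-GO,W:wait | queues: N=2 E=2 S=2 W=0
Step 2 [NS]: N:car2-GO,E:wait,S:car7-GO,W:wait | queues: N=1 E=2 S=1 W=0
Step 3 [NS]: N:car4-GO,E:wait,S:car8-GO,W:wait | queues: N=0 E=2 S=0 W=0
Step 4 [NS]: N:empty,E:wait,S:empty,W:wait | queues: N=0 E=2 S=0 W=0

N: empty
E: 3 6
S: empty
W: empty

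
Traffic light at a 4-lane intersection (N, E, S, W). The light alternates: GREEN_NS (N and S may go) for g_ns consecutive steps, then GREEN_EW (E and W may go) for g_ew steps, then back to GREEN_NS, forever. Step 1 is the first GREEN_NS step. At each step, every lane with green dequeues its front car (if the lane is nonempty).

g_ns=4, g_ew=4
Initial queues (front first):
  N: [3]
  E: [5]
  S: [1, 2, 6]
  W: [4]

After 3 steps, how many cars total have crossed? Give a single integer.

Step 1 [NS]: N:car3-GO,E:wait,S:car1-GO,W:wait | queues: N=0 E=1 S=2 W=1
Step 2 [NS]: N:empty,E:wait,S:car2-GO,W:wait | queues: N=0 E=1 S=1 W=1
Step 3 [NS]: N:empty,E:wait,S:car6-GO,W:wait | queues: N=0 E=1 S=0 W=1
Cars crossed by step 3: 4

Answer: 4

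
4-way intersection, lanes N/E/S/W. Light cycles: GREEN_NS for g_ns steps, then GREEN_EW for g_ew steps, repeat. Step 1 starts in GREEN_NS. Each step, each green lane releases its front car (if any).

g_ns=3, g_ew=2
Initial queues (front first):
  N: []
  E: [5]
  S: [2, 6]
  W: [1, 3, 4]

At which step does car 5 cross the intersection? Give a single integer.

Step 1 [NS]: N:empty,E:wait,S:car2-GO,W:wait | queues: N=0 E=1 S=1 W=3
Step 2 [NS]: N:empty,E:wait,S:car6-GO,W:wait | queues: N=0 E=1 S=0 W=3
Step 3 [NS]: N:empty,E:wait,S:empty,W:wait | queues: N=0 E=1 S=0 W=3
Step 4 [EW]: N:wait,E:car5-GO,S:wait,W:car1-GO | queues: N=0 E=0 S=0 W=2
Step 5 [EW]: N:wait,E:empty,S:wait,W:car3-GO | queues: N=0 E=0 S=0 W=1
Step 6 [NS]: N:empty,E:wait,S:empty,W:wait | queues: N=0 E=0 S=0 W=1
Step 7 [NS]: N:empty,E:wait,S:empty,W:wait | queues: N=0 E=0 S=0 W=1
Step 8 [NS]: N:empty,E:wait,S:empty,W:wait | queues: N=0 E=0 S=0 W=1
Step 9 [EW]: N:wait,E:empty,S:wait,W:car4-GO | queues: N=0 E=0 S=0 W=0
Car 5 crosses at step 4

4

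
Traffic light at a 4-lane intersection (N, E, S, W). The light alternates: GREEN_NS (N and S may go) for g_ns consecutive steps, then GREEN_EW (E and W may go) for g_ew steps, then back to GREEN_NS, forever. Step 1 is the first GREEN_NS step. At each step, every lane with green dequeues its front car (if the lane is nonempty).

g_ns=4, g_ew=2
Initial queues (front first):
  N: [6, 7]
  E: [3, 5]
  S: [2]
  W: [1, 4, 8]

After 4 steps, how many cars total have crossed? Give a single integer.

Answer: 3

Derivation:
Step 1 [NS]: N:car6-GO,E:wait,S:car2-GO,W:wait | queues: N=1 E=2 S=0 W=3
Step 2 [NS]: N:car7-GO,E:wait,S:empty,W:wait | queues: N=0 E=2 S=0 W=3
Step 3 [NS]: N:empty,E:wait,S:empty,W:wait | queues: N=0 E=2 S=0 W=3
Step 4 [NS]: N:empty,E:wait,S:empty,W:wait | queues: N=0 E=2 S=0 W=3
Cars crossed by step 4: 3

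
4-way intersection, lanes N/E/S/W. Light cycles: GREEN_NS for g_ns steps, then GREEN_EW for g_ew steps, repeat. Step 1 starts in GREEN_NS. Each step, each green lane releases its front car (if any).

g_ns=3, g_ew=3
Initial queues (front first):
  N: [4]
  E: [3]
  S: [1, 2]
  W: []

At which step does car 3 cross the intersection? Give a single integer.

Step 1 [NS]: N:car4-GO,E:wait,S:car1-GO,W:wait | queues: N=0 E=1 S=1 W=0
Step 2 [NS]: N:empty,E:wait,S:car2-GO,W:wait | queues: N=0 E=1 S=0 W=0
Step 3 [NS]: N:empty,E:wait,S:empty,W:wait | queues: N=0 E=1 S=0 W=0
Step 4 [EW]: N:wait,E:car3-GO,S:wait,W:empty | queues: N=0 E=0 S=0 W=0
Car 3 crosses at step 4

4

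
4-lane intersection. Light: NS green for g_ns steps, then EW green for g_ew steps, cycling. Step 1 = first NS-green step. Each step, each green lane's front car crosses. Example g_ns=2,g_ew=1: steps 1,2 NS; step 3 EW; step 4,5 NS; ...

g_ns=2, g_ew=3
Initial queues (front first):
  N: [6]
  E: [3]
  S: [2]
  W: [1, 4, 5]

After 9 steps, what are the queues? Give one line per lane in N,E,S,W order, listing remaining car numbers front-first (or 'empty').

Step 1 [NS]: N:car6-GO,E:wait,S:car2-GO,W:wait | queues: N=0 E=1 S=0 W=3
Step 2 [NS]: N:empty,E:wait,S:empty,W:wait | queues: N=0 E=1 S=0 W=3
Step 3 [EW]: N:wait,E:car3-GO,S:wait,W:car1-GO | queues: N=0 E=0 S=0 W=2
Step 4 [EW]: N:wait,E:empty,S:wait,W:car4-GO | queues: N=0 E=0 S=0 W=1
Step 5 [EW]: N:wait,E:empty,S:wait,W:car5-GO | queues: N=0 E=0 S=0 W=0

N: empty
E: empty
S: empty
W: empty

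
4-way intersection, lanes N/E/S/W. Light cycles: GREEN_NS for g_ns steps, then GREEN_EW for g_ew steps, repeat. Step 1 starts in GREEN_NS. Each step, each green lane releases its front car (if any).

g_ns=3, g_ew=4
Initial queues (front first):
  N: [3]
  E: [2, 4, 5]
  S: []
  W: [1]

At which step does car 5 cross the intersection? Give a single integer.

Step 1 [NS]: N:car3-GO,E:wait,S:empty,W:wait | queues: N=0 E=3 S=0 W=1
Step 2 [NS]: N:empty,E:wait,S:empty,W:wait | queues: N=0 E=3 S=0 W=1
Step 3 [NS]: N:empty,E:wait,S:empty,W:wait | queues: N=0 E=3 S=0 W=1
Step 4 [EW]: N:wait,E:car2-GO,S:wait,W:car1-GO | queues: N=0 E=2 S=0 W=0
Step 5 [EW]: N:wait,E:car4-GO,S:wait,W:empty | queues: N=0 E=1 S=0 W=0
Step 6 [EW]: N:wait,E:car5-GO,S:wait,W:empty | queues: N=0 E=0 S=0 W=0
Car 5 crosses at step 6

6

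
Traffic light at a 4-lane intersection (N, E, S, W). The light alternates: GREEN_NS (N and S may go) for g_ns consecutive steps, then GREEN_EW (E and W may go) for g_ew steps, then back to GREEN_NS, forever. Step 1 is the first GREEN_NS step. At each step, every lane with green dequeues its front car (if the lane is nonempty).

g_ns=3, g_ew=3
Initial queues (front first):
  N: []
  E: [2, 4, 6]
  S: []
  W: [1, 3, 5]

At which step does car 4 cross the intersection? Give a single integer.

Step 1 [NS]: N:empty,E:wait,S:empty,W:wait | queues: N=0 E=3 S=0 W=3
Step 2 [NS]: N:empty,E:wait,S:empty,W:wait | queues: N=0 E=3 S=0 W=3
Step 3 [NS]: N:empty,E:wait,S:empty,W:wait | queues: N=0 E=3 S=0 W=3
Step 4 [EW]: N:wait,E:car2-GO,S:wait,W:car1-GO | queues: N=0 E=2 S=0 W=2
Step 5 [EW]: N:wait,E:car4-GO,S:wait,W:car3-GO | queues: N=0 E=1 S=0 W=1
Step 6 [EW]: N:wait,E:car6-GO,S:wait,W:car5-GO | queues: N=0 E=0 S=0 W=0
Car 4 crosses at step 5

5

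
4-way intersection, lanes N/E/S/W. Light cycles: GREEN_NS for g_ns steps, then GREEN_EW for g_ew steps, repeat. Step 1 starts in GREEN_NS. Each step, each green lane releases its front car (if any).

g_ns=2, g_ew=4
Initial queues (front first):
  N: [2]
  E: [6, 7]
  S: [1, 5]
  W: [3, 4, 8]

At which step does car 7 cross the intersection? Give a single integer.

Step 1 [NS]: N:car2-GO,E:wait,S:car1-GO,W:wait | queues: N=0 E=2 S=1 W=3
Step 2 [NS]: N:empty,E:wait,S:car5-GO,W:wait | queues: N=0 E=2 S=0 W=3
Step 3 [EW]: N:wait,E:car6-GO,S:wait,W:car3-GO | queues: N=0 E=1 S=0 W=2
Step 4 [EW]: N:wait,E:car7-GO,S:wait,W:car4-GO | queues: N=0 E=0 S=0 W=1
Step 5 [EW]: N:wait,E:empty,S:wait,W:car8-GO | queues: N=0 E=0 S=0 W=0
Car 7 crosses at step 4

4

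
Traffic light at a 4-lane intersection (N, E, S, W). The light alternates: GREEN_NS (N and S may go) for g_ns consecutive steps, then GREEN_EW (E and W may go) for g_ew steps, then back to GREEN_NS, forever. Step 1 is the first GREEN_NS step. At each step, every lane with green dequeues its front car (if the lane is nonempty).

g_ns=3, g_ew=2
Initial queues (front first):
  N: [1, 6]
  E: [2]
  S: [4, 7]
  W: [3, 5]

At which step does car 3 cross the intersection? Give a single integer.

Step 1 [NS]: N:car1-GO,E:wait,S:car4-GO,W:wait | queues: N=1 E=1 S=1 W=2
Step 2 [NS]: N:car6-GO,E:wait,S:car7-GO,W:wait | queues: N=0 E=1 S=0 W=2
Step 3 [NS]: N:empty,E:wait,S:empty,W:wait | queues: N=0 E=1 S=0 W=2
Step 4 [EW]: N:wait,E:car2-GO,S:wait,W:car3-GO | queues: N=0 E=0 S=0 W=1
Step 5 [EW]: N:wait,E:empty,S:wait,W:car5-GO | queues: N=0 E=0 S=0 W=0
Car 3 crosses at step 4

4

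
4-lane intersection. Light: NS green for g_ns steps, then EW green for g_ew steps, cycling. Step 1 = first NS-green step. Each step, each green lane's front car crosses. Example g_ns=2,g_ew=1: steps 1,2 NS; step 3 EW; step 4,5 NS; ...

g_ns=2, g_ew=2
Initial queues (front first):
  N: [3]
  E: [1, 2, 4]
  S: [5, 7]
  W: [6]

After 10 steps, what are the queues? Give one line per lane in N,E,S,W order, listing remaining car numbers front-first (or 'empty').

Step 1 [NS]: N:car3-GO,E:wait,S:car5-GO,W:wait | queues: N=0 E=3 S=1 W=1
Step 2 [NS]: N:empty,E:wait,S:car7-GO,W:wait | queues: N=0 E=3 S=0 W=1
Step 3 [EW]: N:wait,E:car1-GO,S:wait,W:car6-GO | queues: N=0 E=2 S=0 W=0
Step 4 [EW]: N:wait,E:car2-GO,S:wait,W:empty | queues: N=0 E=1 S=0 W=0
Step 5 [NS]: N:empty,E:wait,S:empty,W:wait | queues: N=0 E=1 S=0 W=0
Step 6 [NS]: N:empty,E:wait,S:empty,W:wait | queues: N=0 E=1 S=0 W=0
Step 7 [EW]: N:wait,E:car4-GO,S:wait,W:empty | queues: N=0 E=0 S=0 W=0

N: empty
E: empty
S: empty
W: empty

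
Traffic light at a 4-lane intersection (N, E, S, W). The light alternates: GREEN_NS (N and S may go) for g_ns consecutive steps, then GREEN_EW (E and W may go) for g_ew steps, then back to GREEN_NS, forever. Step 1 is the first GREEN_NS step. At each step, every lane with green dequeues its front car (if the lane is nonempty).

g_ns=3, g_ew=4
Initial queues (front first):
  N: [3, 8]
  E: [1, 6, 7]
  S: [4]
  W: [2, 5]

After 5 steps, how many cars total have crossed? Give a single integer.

Answer: 7

Derivation:
Step 1 [NS]: N:car3-GO,E:wait,S:car4-GO,W:wait | queues: N=1 E=3 S=0 W=2
Step 2 [NS]: N:car8-GO,E:wait,S:empty,W:wait | queues: N=0 E=3 S=0 W=2
Step 3 [NS]: N:empty,E:wait,S:empty,W:wait | queues: N=0 E=3 S=0 W=2
Step 4 [EW]: N:wait,E:car1-GO,S:wait,W:car2-GO | queues: N=0 E=2 S=0 W=1
Step 5 [EW]: N:wait,E:car6-GO,S:wait,W:car5-GO | queues: N=0 E=1 S=0 W=0
Cars crossed by step 5: 7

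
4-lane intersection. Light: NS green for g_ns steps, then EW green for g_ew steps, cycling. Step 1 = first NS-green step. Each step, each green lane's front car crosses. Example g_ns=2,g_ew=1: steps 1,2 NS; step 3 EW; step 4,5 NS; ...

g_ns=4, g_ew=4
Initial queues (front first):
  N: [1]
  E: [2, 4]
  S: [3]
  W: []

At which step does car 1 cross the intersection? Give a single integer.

Step 1 [NS]: N:car1-GO,E:wait,S:car3-GO,W:wait | queues: N=0 E=2 S=0 W=0
Step 2 [NS]: N:empty,E:wait,S:empty,W:wait | queues: N=0 E=2 S=0 W=0
Step 3 [NS]: N:empty,E:wait,S:empty,W:wait | queues: N=0 E=2 S=0 W=0
Step 4 [NS]: N:empty,E:wait,S:empty,W:wait | queues: N=0 E=2 S=0 W=0
Step 5 [EW]: N:wait,E:car2-GO,S:wait,W:empty | queues: N=0 E=1 S=0 W=0
Step 6 [EW]: N:wait,E:car4-GO,S:wait,W:empty | queues: N=0 E=0 S=0 W=0
Car 1 crosses at step 1

1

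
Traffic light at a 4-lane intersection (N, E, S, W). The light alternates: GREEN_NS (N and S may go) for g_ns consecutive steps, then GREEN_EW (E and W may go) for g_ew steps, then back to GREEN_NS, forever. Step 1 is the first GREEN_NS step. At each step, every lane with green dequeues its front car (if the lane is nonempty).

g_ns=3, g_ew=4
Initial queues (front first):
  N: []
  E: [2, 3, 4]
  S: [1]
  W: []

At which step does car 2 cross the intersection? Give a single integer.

Step 1 [NS]: N:empty,E:wait,S:car1-GO,W:wait | queues: N=0 E=3 S=0 W=0
Step 2 [NS]: N:empty,E:wait,S:empty,W:wait | queues: N=0 E=3 S=0 W=0
Step 3 [NS]: N:empty,E:wait,S:empty,W:wait | queues: N=0 E=3 S=0 W=0
Step 4 [EW]: N:wait,E:car2-GO,S:wait,W:empty | queues: N=0 E=2 S=0 W=0
Step 5 [EW]: N:wait,E:car3-GO,S:wait,W:empty | queues: N=0 E=1 S=0 W=0
Step 6 [EW]: N:wait,E:car4-GO,S:wait,W:empty | queues: N=0 E=0 S=0 W=0
Car 2 crosses at step 4

4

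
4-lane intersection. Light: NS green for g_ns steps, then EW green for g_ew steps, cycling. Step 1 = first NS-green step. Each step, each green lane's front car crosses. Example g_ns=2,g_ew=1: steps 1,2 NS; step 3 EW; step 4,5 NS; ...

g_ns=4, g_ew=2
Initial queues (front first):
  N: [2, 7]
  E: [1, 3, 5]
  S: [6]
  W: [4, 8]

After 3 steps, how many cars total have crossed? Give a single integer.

Answer: 3

Derivation:
Step 1 [NS]: N:car2-GO,E:wait,S:car6-GO,W:wait | queues: N=1 E=3 S=0 W=2
Step 2 [NS]: N:car7-GO,E:wait,S:empty,W:wait | queues: N=0 E=3 S=0 W=2
Step 3 [NS]: N:empty,E:wait,S:empty,W:wait | queues: N=0 E=3 S=0 W=2
Cars crossed by step 3: 3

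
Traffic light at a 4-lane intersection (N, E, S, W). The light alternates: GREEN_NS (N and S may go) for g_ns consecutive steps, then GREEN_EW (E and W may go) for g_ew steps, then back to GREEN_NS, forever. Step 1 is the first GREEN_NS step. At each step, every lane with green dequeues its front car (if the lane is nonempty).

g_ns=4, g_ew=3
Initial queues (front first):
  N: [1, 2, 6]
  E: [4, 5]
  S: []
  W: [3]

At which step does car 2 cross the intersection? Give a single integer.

Step 1 [NS]: N:car1-GO,E:wait,S:empty,W:wait | queues: N=2 E=2 S=0 W=1
Step 2 [NS]: N:car2-GO,E:wait,S:empty,W:wait | queues: N=1 E=2 S=0 W=1
Step 3 [NS]: N:car6-GO,E:wait,S:empty,W:wait | queues: N=0 E=2 S=0 W=1
Step 4 [NS]: N:empty,E:wait,S:empty,W:wait | queues: N=0 E=2 S=0 W=1
Step 5 [EW]: N:wait,E:car4-GO,S:wait,W:car3-GO | queues: N=0 E=1 S=0 W=0
Step 6 [EW]: N:wait,E:car5-GO,S:wait,W:empty | queues: N=0 E=0 S=0 W=0
Car 2 crosses at step 2

2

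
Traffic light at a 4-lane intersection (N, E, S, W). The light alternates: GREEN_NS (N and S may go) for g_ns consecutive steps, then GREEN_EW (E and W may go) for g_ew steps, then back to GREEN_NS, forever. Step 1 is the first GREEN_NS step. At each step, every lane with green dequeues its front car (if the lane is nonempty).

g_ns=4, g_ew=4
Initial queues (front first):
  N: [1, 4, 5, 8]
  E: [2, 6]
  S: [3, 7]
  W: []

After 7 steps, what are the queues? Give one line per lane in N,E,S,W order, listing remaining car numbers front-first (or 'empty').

Step 1 [NS]: N:car1-GO,E:wait,S:car3-GO,W:wait | queues: N=3 E=2 S=1 W=0
Step 2 [NS]: N:car4-GO,E:wait,S:car7-GO,W:wait | queues: N=2 E=2 S=0 W=0
Step 3 [NS]: N:car5-GO,E:wait,S:empty,W:wait | queues: N=1 E=2 S=0 W=0
Step 4 [NS]: N:car8-GO,E:wait,S:empty,W:wait | queues: N=0 E=2 S=0 W=0
Step 5 [EW]: N:wait,E:car2-GO,S:wait,W:empty | queues: N=0 E=1 S=0 W=0
Step 6 [EW]: N:wait,E:car6-GO,S:wait,W:empty | queues: N=0 E=0 S=0 W=0

N: empty
E: empty
S: empty
W: empty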